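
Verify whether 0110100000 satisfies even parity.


Number of 1s: 3

No, parity error (3 ones)


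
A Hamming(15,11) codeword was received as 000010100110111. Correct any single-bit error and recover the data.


Syndrome = 15: error at position 15

Data: 01010110110 (corrected bit 15)


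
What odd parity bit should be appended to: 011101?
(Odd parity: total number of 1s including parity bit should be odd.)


Number of 1s in data: 4
Parity bit: 1

1


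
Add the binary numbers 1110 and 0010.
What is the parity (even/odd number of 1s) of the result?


1110 = 14
0010 = 2
Sum = 16 = 10000
1s count = 1

odd parity (1 ones in 10000)


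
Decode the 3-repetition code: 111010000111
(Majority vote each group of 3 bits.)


Groups: 111, 010, 000, 111
Majority votes: 1001

1001


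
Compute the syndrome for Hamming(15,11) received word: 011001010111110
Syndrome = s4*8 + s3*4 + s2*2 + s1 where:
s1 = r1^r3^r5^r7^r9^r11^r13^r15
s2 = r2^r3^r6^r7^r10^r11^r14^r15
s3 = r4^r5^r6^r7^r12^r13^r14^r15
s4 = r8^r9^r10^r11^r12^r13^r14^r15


s1=1, s2=0, s3=0, s4=0

Syndrome = 1 (error at position 1)


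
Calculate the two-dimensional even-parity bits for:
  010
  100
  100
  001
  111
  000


Row parities: 111110
Column parities: 100

Row P: 111110, Col P: 100, Corner: 1


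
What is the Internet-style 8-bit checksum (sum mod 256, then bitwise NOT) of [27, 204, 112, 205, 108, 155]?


Sum = 811 mod 256 = 43
Complement = 212

212


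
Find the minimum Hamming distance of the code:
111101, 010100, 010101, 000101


Comparing all pairs, minimum distance: 1
Can detect 0 errors, correct 0 errors

1


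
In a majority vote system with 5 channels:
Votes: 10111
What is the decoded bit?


Ones: 4 out of 5
Threshold: 3

1 (4/5 voted 1)


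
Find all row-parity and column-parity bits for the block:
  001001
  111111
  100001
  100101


Row parities: 0001
Column parities: 110010

Row P: 0001, Col P: 110010, Corner: 1


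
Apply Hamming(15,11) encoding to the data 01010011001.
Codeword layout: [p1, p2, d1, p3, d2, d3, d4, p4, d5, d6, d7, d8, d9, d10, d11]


Parity bits: p1=0, p2=1, p3=0, p4=1

010010110011001


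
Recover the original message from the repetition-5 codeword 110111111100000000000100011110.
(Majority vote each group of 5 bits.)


Groups: 11011, 11111, 00000, 00000, 01000, 11110
Majority votes: 110001

110001


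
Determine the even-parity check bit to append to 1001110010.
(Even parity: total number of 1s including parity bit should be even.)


Number of 1s in data: 5
Parity bit: 1

1


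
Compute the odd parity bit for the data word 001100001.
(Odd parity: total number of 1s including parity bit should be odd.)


Number of 1s in data: 3
Parity bit: 0

0


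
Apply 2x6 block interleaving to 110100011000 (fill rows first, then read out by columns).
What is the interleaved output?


Matrix:
  110100
  011000
Read columns: 101101100000

101101100000


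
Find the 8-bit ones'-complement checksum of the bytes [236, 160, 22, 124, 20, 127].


Sum = 689 mod 256 = 177
Complement = 78

78


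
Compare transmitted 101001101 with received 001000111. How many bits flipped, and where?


XOR: 100001010

3 error(s) at position(s): 0, 5, 7


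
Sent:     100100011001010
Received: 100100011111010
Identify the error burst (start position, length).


XOR: 000000000110000

Burst at position 9, length 2


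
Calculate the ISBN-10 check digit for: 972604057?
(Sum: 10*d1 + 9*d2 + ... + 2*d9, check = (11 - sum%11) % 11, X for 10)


Weighted sum: 260
260 mod 11 = 7

Check digit: 4


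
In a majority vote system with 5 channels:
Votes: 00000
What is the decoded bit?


Ones: 0 out of 5
Threshold: 3

0 (0/5 voted 1)


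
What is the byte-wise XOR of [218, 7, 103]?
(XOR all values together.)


XOR chain: 218 ^ 7 ^ 103 = 186

186


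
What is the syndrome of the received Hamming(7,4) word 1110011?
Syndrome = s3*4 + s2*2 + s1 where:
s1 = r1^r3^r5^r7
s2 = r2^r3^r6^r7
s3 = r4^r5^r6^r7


s1=1, s2=0, s3=0

Syndrome = 1 (error at position 1)


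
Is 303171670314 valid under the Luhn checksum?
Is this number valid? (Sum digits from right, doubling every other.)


Luhn sum = 38
38 mod 10 = 8

Invalid (Luhn sum mod 10 = 8)


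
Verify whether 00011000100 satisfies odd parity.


Number of 1s: 3

Yes, parity is correct (3 ones)


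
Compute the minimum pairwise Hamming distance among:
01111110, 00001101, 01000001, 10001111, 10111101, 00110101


Comparing all pairs, minimum distance: 2
Can detect 1 errors, correct 0 errors

2


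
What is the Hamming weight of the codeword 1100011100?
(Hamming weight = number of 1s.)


Counting 1s in 1100011100

5


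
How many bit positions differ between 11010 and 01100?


XOR: 10110
Count of 1s: 3

3


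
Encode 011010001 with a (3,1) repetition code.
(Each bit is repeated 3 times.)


Each bit -> 3 copies

000111111000111000000000111


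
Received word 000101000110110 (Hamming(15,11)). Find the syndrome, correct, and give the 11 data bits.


Syndrome = 0: no error detected

Data: 00100110110 (no errors)


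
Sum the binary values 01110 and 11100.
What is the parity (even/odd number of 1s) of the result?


01110 = 14
11100 = 28
Sum = 42 = 101010
1s count = 3

odd parity (3 ones in 101010)


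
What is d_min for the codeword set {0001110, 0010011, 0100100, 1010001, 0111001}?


Comparing all pairs, minimum distance: 2
Can detect 1 errors, correct 0 errors

2


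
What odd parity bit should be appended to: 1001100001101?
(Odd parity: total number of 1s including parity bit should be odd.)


Number of 1s in data: 6
Parity bit: 1

1


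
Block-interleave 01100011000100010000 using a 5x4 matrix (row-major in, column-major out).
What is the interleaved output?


Matrix:
  0110
  0011
  0001
  0001
  0000
Read columns: 00000100001100001110

00000100001100001110


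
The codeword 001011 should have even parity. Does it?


Number of 1s: 3

No, parity error (3 ones)


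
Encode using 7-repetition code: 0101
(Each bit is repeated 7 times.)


Each bit -> 7 copies

0000000111111100000001111111


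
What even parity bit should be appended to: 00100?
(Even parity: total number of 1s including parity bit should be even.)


Number of 1s in data: 1
Parity bit: 1

1


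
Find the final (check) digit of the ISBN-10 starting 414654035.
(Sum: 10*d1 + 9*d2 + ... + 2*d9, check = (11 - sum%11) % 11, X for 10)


Weighted sum: 192
192 mod 11 = 5

Check digit: 6


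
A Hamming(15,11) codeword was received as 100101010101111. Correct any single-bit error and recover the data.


Syndrome = 1: error at position 1

Data: 00100101111 (corrected bit 1)


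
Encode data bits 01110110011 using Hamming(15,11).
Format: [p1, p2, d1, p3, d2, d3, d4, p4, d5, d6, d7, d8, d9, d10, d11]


Parity bits: p1=0, p2=0, p3=1, p4=0

000111100110011


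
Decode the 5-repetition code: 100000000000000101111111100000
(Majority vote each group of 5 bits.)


Groups: 10000, 00000, 00000, 10111, 11111, 00000
Majority votes: 000110

000110


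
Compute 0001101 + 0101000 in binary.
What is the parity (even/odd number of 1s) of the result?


0001101 = 13
0101000 = 40
Sum = 53 = 110101
1s count = 4

even parity (4 ones in 110101)


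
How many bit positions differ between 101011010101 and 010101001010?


XOR: 111110011111
Count of 1s: 10

10


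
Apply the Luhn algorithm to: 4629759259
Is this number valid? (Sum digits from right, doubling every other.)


Luhn sum = 58
58 mod 10 = 8

Invalid (Luhn sum mod 10 = 8)


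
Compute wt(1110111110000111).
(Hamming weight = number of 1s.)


Counting 1s in 1110111110000111

11


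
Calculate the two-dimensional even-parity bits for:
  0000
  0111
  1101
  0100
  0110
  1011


Row parities: 011101
Column parities: 0011

Row P: 011101, Col P: 0011, Corner: 0


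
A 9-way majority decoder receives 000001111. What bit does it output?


Ones: 4 out of 9
Threshold: 5

0 (4/9 voted 1)


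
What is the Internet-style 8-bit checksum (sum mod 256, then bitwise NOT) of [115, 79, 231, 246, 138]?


Sum = 809 mod 256 = 41
Complement = 214

214


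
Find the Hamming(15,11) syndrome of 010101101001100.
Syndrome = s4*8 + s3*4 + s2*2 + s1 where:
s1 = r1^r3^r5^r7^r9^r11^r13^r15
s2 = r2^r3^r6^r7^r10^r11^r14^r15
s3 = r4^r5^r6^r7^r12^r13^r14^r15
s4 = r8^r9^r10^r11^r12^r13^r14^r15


s1=1, s2=1, s3=1, s4=1

Syndrome = 15 (error at position 15)


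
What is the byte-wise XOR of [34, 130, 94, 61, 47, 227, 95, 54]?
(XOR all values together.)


XOR chain: 34 ^ 130 ^ 94 ^ 61 ^ 47 ^ 227 ^ 95 ^ 54 = 102

102


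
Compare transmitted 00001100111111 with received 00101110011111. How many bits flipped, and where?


XOR: 00100010100000

3 error(s) at position(s): 2, 6, 8


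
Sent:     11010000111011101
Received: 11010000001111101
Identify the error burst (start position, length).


XOR: 00000000110100000

Burst at position 8, length 4


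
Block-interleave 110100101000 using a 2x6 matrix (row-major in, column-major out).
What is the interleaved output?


Matrix:
  110100
  101000
Read columns: 111001100000

111001100000


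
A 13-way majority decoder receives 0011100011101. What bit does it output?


Ones: 7 out of 13
Threshold: 7

1 (7/13 voted 1)


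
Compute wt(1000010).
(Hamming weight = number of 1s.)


Counting 1s in 1000010

2


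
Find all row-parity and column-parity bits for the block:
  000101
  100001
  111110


Row parities: 001
Column parities: 011010

Row P: 001, Col P: 011010, Corner: 1


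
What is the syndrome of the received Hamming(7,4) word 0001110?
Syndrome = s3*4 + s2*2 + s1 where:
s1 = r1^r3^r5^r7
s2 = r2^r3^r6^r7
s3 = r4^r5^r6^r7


s1=1, s2=1, s3=1

Syndrome = 7 (error at position 7)


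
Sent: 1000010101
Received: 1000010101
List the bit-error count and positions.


XOR: 0000000000

0 errors (received matches sent)


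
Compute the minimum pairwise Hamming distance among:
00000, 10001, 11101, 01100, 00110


Comparing all pairs, minimum distance: 2
Can detect 1 errors, correct 0 errors

2


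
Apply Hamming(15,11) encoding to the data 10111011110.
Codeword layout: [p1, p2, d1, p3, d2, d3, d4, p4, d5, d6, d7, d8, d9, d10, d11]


Parity bits: p1=1, p2=1, p3=1, p4=1

111101111011110


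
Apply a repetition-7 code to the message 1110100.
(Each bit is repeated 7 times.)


Each bit -> 7 copies

1111111111111111111110000000111111100000000000000


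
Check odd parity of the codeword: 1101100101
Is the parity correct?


Number of 1s: 6

No, parity error (6 ones)


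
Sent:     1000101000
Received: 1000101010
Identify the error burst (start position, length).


XOR: 0000000010

Burst at position 8, length 1


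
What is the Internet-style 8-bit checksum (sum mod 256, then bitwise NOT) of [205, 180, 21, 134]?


Sum = 540 mod 256 = 28
Complement = 227

227


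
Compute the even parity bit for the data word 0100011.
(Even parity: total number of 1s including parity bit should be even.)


Number of 1s in data: 3
Parity bit: 1

1


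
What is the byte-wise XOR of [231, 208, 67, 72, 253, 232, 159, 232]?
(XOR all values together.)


XOR chain: 231 ^ 208 ^ 67 ^ 72 ^ 253 ^ 232 ^ 159 ^ 232 = 94

94


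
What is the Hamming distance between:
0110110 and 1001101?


XOR: 1111011
Count of 1s: 6

6


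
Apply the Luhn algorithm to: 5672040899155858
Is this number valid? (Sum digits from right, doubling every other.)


Luhn sum = 69
69 mod 10 = 9

Invalid (Luhn sum mod 10 = 9)


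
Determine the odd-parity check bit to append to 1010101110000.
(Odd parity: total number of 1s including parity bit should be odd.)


Number of 1s in data: 6
Parity bit: 1

1


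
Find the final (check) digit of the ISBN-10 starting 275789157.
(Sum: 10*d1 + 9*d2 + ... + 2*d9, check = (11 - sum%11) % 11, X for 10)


Weighted sum: 298
298 mod 11 = 1

Check digit: X


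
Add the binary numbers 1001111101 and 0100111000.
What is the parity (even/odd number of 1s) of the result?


1001111101 = 637
0100111000 = 312
Sum = 949 = 1110110101
1s count = 7

odd parity (7 ones in 1110110101)


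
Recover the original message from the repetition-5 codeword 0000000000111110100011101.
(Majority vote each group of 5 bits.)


Groups: 00000, 00000, 11111, 01000, 11101
Majority votes: 00101

00101


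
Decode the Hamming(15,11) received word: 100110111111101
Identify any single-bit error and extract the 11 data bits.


Syndrome = 9: error at position 9

Data: 01010111101 (corrected bit 9)


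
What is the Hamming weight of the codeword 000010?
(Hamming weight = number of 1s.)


Counting 1s in 000010

1


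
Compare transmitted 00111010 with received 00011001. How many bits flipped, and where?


XOR: 00100011

3 error(s) at position(s): 2, 6, 7


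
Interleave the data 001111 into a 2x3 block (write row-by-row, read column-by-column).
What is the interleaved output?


Matrix:
  001
  111
Read columns: 010111

010111


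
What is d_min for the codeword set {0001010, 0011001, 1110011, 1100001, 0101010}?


Comparing all pairs, minimum distance: 1
Can detect 0 errors, correct 0 errors

1


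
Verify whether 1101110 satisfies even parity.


Number of 1s: 5

No, parity error (5 ones)


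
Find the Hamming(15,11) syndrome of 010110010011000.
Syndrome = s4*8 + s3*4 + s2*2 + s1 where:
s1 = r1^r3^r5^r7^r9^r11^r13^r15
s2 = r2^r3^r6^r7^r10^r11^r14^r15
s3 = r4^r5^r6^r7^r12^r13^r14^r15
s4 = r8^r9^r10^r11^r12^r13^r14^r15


s1=0, s2=0, s3=1, s4=1

Syndrome = 12 (error at position 12)


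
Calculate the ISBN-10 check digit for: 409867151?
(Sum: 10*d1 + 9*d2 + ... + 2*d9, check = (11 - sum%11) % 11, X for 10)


Weighted sum: 260
260 mod 11 = 7

Check digit: 4


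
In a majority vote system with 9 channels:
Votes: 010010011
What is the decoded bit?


Ones: 4 out of 9
Threshold: 5

0 (4/9 voted 1)


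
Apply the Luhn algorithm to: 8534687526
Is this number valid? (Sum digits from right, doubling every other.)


Luhn sum = 53
53 mod 10 = 3

Invalid (Luhn sum mod 10 = 3)


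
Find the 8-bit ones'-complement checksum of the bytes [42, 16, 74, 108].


Sum = 240 mod 256 = 240
Complement = 15

15


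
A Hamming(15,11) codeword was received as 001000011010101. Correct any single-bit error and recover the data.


Syndrome = 11: error at position 11

Data: 10001000101 (corrected bit 11)


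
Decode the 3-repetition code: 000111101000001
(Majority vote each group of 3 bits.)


Groups: 000, 111, 101, 000, 001
Majority votes: 01100

01100


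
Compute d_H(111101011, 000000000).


XOR: 111101011
Count of 1s: 7

7


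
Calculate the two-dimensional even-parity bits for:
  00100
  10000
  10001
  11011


Row parities: 1100
Column parities: 11110

Row P: 1100, Col P: 11110, Corner: 0


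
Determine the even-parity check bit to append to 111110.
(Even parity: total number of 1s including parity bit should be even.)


Number of 1s in data: 5
Parity bit: 1

1


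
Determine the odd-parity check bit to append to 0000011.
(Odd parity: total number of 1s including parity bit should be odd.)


Number of 1s in data: 2
Parity bit: 1

1


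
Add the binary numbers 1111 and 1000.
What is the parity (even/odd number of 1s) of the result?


1111 = 15
1000 = 8
Sum = 23 = 10111
1s count = 4

even parity (4 ones in 10111)


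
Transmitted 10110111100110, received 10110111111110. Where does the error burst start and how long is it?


XOR: 00000000011000

Burst at position 9, length 2


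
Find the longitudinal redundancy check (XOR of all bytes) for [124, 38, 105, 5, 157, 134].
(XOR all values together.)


XOR chain: 124 ^ 38 ^ 105 ^ 5 ^ 157 ^ 134 = 45

45


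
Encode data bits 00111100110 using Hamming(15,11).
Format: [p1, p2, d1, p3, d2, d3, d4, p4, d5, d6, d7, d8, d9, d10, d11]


Parity bits: p1=1, p2=0, p3=0, p4=0

100001101100110


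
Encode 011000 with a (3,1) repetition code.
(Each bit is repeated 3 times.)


Each bit -> 3 copies

000111111000000000


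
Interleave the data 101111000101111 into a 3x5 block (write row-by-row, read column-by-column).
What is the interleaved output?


Matrix:
  10111
  10001
  01111
Read columns: 110001101101111

110001101101111


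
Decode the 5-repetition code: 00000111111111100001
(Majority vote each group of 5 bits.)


Groups: 00000, 11111, 11111, 00001
Majority votes: 0110

0110


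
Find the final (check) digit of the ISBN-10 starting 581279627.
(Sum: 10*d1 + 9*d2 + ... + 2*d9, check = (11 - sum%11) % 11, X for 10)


Weighted sum: 275
275 mod 11 = 0

Check digit: 0


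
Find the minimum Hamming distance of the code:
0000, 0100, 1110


Comparing all pairs, minimum distance: 1
Can detect 0 errors, correct 0 errors

1


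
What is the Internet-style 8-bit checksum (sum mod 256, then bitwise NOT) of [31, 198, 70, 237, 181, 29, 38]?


Sum = 784 mod 256 = 16
Complement = 239

239


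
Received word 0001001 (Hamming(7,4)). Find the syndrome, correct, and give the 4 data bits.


Syndrome = 3: error at position 3

Data: 1001 (corrected bit 3)


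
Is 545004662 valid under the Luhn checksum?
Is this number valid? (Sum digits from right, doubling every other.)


Luhn sum = 37
37 mod 10 = 7

Invalid (Luhn sum mod 10 = 7)


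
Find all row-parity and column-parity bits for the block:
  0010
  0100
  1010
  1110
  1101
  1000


Row parities: 110111
Column parities: 0111

Row P: 110111, Col P: 0111, Corner: 1


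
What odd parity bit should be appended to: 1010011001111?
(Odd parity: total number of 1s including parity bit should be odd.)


Number of 1s in data: 8
Parity bit: 1

1


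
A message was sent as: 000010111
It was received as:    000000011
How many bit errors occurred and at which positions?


XOR: 000010100

2 error(s) at position(s): 4, 6


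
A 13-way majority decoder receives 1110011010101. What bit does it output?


Ones: 8 out of 13
Threshold: 7

1 (8/13 voted 1)


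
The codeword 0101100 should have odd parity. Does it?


Number of 1s: 3

Yes, parity is correct (3 ones)


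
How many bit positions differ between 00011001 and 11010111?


XOR: 11001110
Count of 1s: 5

5


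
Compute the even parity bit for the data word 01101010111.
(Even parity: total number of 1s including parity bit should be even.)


Number of 1s in data: 7
Parity bit: 1

1


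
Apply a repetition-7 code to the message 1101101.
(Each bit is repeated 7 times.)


Each bit -> 7 copies

1111111111111100000001111111111111100000001111111


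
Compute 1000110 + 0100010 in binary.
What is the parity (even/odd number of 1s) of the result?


1000110 = 70
0100010 = 34
Sum = 104 = 1101000
1s count = 3

odd parity (3 ones in 1101000)


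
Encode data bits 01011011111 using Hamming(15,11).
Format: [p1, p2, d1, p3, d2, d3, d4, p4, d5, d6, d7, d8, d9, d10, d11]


Parity bits: p1=0, p2=0, p3=0, p4=0

000010101011111


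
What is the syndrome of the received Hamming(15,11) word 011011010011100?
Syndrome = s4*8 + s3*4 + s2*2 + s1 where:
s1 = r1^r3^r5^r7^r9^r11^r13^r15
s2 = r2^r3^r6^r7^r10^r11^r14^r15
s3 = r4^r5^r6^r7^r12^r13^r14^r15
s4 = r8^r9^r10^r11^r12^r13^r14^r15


s1=0, s2=0, s3=0, s4=0

Syndrome = 0 (no error)


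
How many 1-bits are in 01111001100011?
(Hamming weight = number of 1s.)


Counting 1s in 01111001100011

8


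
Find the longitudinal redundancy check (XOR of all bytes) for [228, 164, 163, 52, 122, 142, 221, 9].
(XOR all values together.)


XOR chain: 228 ^ 164 ^ 163 ^ 52 ^ 122 ^ 142 ^ 221 ^ 9 = 247

247


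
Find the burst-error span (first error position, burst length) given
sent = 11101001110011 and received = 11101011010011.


XOR: 00000010100000

Burst at position 6, length 3


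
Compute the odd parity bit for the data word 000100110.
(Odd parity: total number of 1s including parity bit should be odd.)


Number of 1s in data: 3
Parity bit: 0

0


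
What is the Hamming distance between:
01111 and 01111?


XOR: 00000
Count of 1s: 0

0


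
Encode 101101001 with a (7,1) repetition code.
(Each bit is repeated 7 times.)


Each bit -> 7 copies

111111100000001111111111111100000001111111000000000000001111111


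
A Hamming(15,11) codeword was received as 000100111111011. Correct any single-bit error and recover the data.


Syndrome = 14: error at position 14

Data: 00011111001 (corrected bit 14)


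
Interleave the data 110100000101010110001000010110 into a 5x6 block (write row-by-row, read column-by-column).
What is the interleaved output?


Matrix:
  110100
  000101
  010110
  001000
  010110
Read columns: 100001010100010111010010101000

100001010100010111010010101000


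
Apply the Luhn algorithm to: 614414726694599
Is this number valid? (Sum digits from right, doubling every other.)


Luhn sum = 89
89 mod 10 = 9

Invalid (Luhn sum mod 10 = 9)


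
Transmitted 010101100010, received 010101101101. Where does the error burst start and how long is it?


XOR: 000000001111

Burst at position 8, length 4


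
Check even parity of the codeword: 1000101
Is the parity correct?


Number of 1s: 3

No, parity error (3 ones)


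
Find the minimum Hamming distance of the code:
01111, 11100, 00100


Comparing all pairs, minimum distance: 2
Can detect 1 errors, correct 0 errors

2


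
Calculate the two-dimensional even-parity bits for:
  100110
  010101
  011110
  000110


Row parities: 1100
Column parities: 101011

Row P: 1100, Col P: 101011, Corner: 0


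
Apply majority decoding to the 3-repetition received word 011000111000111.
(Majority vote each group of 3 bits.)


Groups: 011, 000, 111, 000, 111
Majority votes: 10101

10101


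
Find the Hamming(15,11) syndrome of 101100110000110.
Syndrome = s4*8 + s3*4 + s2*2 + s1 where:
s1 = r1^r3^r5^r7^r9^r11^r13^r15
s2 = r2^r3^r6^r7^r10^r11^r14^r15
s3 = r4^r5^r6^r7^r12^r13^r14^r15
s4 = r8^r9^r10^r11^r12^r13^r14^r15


s1=0, s2=1, s3=0, s4=1

Syndrome = 10 (error at position 10)


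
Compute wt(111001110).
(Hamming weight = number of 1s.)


Counting 1s in 111001110

6


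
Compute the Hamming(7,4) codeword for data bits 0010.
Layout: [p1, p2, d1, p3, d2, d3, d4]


Parity bits: p1=0, p2=1, p3=1

0101010


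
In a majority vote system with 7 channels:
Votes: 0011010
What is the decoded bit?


Ones: 3 out of 7
Threshold: 4

0 (3/7 voted 1)


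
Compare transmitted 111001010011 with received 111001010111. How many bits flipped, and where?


XOR: 000000000100

1 error(s) at position(s): 9


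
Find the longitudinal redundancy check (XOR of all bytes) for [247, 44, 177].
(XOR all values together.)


XOR chain: 247 ^ 44 ^ 177 = 106

106


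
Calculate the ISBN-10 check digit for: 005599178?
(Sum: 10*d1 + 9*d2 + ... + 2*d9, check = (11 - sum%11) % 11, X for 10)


Weighted sum: 215
215 mod 11 = 6

Check digit: 5


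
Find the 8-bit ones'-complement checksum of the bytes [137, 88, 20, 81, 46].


Sum = 372 mod 256 = 116
Complement = 139

139


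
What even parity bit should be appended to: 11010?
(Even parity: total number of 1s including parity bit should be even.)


Number of 1s in data: 3
Parity bit: 1

1


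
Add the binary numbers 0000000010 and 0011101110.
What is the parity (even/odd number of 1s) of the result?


0000000010 = 2
0011101110 = 238
Sum = 240 = 11110000
1s count = 4

even parity (4 ones in 11110000)


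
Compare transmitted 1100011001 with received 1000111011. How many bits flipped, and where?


XOR: 0100100010

3 error(s) at position(s): 1, 4, 8


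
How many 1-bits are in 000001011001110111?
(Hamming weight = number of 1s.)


Counting 1s in 000001011001110111

9


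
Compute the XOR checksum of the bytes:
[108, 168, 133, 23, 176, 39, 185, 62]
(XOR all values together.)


XOR chain: 108 ^ 168 ^ 133 ^ 23 ^ 176 ^ 39 ^ 185 ^ 62 = 70

70


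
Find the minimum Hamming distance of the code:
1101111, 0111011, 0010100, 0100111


Comparing all pairs, minimum distance: 2
Can detect 1 errors, correct 0 errors

2


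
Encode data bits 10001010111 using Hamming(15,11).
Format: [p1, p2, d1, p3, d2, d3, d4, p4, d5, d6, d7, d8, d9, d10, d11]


Parity bits: p1=1, p2=0, p3=1, p4=1

101100011010111


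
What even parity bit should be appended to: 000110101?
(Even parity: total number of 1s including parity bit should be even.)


Number of 1s in data: 4
Parity bit: 0

0


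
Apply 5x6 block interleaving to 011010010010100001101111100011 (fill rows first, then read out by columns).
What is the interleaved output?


Matrix:
  011010
  010010
  100001
  101111
  100011
Read columns: 001111100010010000101101100111

001111100010010000101101100111


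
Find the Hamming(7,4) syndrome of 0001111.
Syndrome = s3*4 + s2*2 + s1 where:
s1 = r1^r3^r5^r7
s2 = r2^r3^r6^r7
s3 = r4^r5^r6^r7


s1=0, s2=0, s3=0

Syndrome = 0 (no error)


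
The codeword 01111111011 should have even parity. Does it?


Number of 1s: 9

No, parity error (9 ones)


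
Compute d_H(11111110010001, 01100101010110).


XOR: 10011011000111
Count of 1s: 8

8


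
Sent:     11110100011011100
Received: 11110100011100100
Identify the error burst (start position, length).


XOR: 00000000000111000

Burst at position 11, length 3


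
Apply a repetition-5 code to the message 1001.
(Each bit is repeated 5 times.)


Each bit -> 5 copies

11111000000000011111


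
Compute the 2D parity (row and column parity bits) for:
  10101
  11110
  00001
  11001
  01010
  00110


Row parities: 101100
Column parities: 11111

Row P: 101100, Col P: 11111, Corner: 1


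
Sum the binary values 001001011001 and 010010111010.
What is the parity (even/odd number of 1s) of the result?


001001011001 = 601
010010111010 = 1210
Sum = 1811 = 11100010011
1s count = 6

even parity (6 ones in 11100010011)


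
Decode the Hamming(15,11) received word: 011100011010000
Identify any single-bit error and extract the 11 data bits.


Syndrome = 15: error at position 15

Data: 10001010001 (corrected bit 15)


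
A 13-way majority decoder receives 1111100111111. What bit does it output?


Ones: 11 out of 13
Threshold: 7

1 (11/13 voted 1)


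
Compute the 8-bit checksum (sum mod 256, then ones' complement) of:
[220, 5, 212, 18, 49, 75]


Sum = 579 mod 256 = 67
Complement = 188

188


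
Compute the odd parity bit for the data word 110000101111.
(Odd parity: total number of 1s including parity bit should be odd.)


Number of 1s in data: 7
Parity bit: 0

0


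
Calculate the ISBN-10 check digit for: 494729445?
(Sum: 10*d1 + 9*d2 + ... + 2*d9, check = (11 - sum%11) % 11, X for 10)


Weighted sum: 297
297 mod 11 = 0

Check digit: 0


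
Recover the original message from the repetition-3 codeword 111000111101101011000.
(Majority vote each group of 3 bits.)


Groups: 111, 000, 111, 101, 101, 011, 000
Majority votes: 1011110

1011110


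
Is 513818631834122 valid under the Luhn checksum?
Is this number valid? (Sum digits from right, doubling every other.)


Luhn sum = 63
63 mod 10 = 3

Invalid (Luhn sum mod 10 = 3)


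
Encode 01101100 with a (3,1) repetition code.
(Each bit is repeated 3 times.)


Each bit -> 3 copies

000111111000111111000000


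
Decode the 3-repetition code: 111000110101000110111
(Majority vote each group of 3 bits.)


Groups: 111, 000, 110, 101, 000, 110, 111
Majority votes: 1011011

1011011


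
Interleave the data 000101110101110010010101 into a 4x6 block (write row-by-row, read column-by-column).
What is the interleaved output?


Matrix:
  000101
  110101
  110010
  010101
Read columns: 011001110000110100101101

011001110000110100101101


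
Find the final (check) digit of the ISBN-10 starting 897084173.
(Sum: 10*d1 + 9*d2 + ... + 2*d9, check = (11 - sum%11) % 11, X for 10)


Weighted sum: 316
316 mod 11 = 8

Check digit: 3


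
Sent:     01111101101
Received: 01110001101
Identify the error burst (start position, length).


XOR: 00001100000

Burst at position 4, length 2


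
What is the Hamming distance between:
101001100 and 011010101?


XOR: 110011001
Count of 1s: 5

5


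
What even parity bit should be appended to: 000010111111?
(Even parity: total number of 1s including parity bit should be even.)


Number of 1s in data: 7
Parity bit: 1

1


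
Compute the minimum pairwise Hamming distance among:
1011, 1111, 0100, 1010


Comparing all pairs, minimum distance: 1
Can detect 0 errors, correct 0 errors

1


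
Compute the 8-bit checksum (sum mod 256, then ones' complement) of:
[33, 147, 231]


Sum = 411 mod 256 = 155
Complement = 100

100


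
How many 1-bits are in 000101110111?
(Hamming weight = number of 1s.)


Counting 1s in 000101110111

7


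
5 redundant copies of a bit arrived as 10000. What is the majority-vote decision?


Ones: 1 out of 5
Threshold: 3

0 (1/5 voted 1)


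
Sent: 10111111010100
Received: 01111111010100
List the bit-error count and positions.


XOR: 11000000000000

2 error(s) at position(s): 0, 1


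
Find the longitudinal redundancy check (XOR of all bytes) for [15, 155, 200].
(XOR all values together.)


XOR chain: 15 ^ 155 ^ 200 = 92

92


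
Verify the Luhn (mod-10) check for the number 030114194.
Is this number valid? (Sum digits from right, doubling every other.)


Luhn sum = 31
31 mod 10 = 1

Invalid (Luhn sum mod 10 = 1)


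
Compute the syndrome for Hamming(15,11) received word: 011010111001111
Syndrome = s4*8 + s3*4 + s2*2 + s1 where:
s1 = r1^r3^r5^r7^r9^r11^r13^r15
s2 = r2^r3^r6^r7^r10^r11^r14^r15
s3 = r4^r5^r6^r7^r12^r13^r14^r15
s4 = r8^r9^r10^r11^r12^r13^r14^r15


s1=0, s2=1, s3=0, s4=0

Syndrome = 2 (error at position 2)


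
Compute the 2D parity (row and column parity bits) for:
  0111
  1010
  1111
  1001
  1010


Row parities: 10000
Column parities: 0001

Row P: 10000, Col P: 0001, Corner: 1


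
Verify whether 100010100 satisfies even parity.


Number of 1s: 3

No, parity error (3 ones)


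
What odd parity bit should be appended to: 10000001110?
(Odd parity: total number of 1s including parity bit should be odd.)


Number of 1s in data: 4
Parity bit: 1

1


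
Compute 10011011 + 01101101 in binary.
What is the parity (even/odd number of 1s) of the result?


10011011 = 155
01101101 = 109
Sum = 264 = 100001000
1s count = 2

even parity (2 ones in 100001000)


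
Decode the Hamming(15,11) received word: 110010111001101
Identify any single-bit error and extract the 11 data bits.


Syndrome = 14: error at position 14

Data: 01011001111 (corrected bit 14)


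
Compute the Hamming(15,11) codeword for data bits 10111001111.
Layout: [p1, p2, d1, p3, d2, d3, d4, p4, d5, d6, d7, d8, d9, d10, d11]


Parity bits: p1=1, p2=1, p3=0, p4=1

111001111001111


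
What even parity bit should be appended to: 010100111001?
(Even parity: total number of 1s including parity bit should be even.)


Number of 1s in data: 6
Parity bit: 0

0


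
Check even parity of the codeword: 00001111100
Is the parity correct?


Number of 1s: 5

No, parity error (5 ones)


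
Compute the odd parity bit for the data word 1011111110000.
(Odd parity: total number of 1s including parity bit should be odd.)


Number of 1s in data: 8
Parity bit: 1

1


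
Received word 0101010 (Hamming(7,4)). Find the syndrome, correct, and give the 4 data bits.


Syndrome = 0: no error detected

Data: 0010 (no errors)


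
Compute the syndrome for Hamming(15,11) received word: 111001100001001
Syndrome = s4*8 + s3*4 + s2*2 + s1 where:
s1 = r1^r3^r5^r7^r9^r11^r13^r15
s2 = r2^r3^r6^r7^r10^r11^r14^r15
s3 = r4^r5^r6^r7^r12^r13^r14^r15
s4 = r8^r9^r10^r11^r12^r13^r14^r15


s1=0, s2=1, s3=0, s4=0

Syndrome = 2 (error at position 2)


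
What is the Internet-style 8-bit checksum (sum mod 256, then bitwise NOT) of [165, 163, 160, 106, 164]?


Sum = 758 mod 256 = 246
Complement = 9

9


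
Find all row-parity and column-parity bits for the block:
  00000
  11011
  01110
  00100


Row parities: 0011
Column parities: 10001

Row P: 0011, Col P: 10001, Corner: 0


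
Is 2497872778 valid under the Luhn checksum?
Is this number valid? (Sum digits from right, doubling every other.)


Luhn sum = 62
62 mod 10 = 2

Invalid (Luhn sum mod 10 = 2)


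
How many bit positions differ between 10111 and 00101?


XOR: 10010
Count of 1s: 2

2


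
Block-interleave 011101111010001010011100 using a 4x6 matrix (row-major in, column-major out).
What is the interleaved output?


Matrix:
  011101
  111010
  001010
  011100
Read columns: 010011011111100101101000

010011011111100101101000


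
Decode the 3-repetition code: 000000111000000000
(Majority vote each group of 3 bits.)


Groups: 000, 000, 111, 000, 000, 000
Majority votes: 001000

001000


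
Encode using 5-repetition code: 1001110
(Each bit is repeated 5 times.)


Each bit -> 5 copies

11111000000000011111111111111100000


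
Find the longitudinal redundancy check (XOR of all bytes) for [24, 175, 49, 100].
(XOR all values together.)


XOR chain: 24 ^ 175 ^ 49 ^ 100 = 226

226


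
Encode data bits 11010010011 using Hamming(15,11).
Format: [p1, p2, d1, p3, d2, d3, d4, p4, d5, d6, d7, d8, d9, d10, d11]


Parity bits: p1=1, p2=1, p3=0, p4=1

111010110010011


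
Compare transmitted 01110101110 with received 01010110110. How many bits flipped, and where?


XOR: 00100011000

3 error(s) at position(s): 2, 6, 7


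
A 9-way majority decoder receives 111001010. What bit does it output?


Ones: 5 out of 9
Threshold: 5

1 (5/9 voted 1)


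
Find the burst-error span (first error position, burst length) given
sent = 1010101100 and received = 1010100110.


XOR: 0000001010

Burst at position 6, length 3


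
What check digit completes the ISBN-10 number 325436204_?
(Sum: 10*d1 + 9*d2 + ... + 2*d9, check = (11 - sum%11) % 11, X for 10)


Weighted sum: 180
180 mod 11 = 4

Check digit: 7


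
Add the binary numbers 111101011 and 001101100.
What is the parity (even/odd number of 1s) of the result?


111101011 = 491
001101100 = 108
Sum = 599 = 1001010111
1s count = 6

even parity (6 ones in 1001010111)


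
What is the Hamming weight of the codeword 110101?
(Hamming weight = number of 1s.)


Counting 1s in 110101

4


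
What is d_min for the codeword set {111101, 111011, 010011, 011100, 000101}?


Comparing all pairs, minimum distance: 2
Can detect 1 errors, correct 0 errors

2


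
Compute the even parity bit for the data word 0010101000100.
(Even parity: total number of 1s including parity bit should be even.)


Number of 1s in data: 4
Parity bit: 0

0


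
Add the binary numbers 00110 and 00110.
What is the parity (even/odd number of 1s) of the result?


00110 = 6
00110 = 6
Sum = 12 = 1100
1s count = 2

even parity (2 ones in 1100)


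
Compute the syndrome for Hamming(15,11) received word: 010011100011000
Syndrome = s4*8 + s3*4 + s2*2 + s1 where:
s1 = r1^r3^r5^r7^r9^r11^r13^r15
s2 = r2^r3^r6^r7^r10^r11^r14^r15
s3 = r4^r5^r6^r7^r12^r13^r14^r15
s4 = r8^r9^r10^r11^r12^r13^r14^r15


s1=1, s2=0, s3=0, s4=0

Syndrome = 1 (error at position 1)


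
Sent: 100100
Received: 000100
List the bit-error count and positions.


XOR: 100000

1 error(s) at position(s): 0


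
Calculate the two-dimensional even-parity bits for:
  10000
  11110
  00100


Row parities: 101
Column parities: 01010

Row P: 101, Col P: 01010, Corner: 0


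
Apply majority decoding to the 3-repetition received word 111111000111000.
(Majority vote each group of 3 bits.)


Groups: 111, 111, 000, 111, 000
Majority votes: 11010

11010


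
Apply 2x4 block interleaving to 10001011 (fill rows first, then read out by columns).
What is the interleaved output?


Matrix:
  1000
  1011
Read columns: 11000101

11000101


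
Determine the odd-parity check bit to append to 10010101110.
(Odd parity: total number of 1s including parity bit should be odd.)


Number of 1s in data: 6
Parity bit: 1

1


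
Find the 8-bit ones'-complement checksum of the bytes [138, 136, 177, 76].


Sum = 527 mod 256 = 15
Complement = 240

240


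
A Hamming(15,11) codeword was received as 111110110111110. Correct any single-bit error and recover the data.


Syndrome = 0: no error detected

Data: 11010111110 (no errors)


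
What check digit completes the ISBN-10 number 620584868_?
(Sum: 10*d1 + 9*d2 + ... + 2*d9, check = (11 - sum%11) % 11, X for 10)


Weighted sum: 247
247 mod 11 = 5

Check digit: 6


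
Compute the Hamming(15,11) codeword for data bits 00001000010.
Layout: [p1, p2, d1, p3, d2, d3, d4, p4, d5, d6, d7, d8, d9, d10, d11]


Parity bits: p1=1, p2=1, p3=1, p4=0

110100001000010


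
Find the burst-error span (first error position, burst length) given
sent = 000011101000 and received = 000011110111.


XOR: 000000011111

Burst at position 7, length 5


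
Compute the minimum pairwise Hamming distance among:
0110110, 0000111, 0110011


Comparing all pairs, minimum distance: 2
Can detect 1 errors, correct 0 errors

2


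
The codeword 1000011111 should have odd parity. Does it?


Number of 1s: 6

No, parity error (6 ones)


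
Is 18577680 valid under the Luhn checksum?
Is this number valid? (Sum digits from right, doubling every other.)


Luhn sum = 36
36 mod 10 = 6

Invalid (Luhn sum mod 10 = 6)


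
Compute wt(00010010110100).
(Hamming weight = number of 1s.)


Counting 1s in 00010010110100

5


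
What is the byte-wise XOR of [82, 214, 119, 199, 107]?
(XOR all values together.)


XOR chain: 82 ^ 214 ^ 119 ^ 199 ^ 107 = 95

95


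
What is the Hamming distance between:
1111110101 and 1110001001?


XOR: 0001111100
Count of 1s: 5

5


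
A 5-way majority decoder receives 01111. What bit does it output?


Ones: 4 out of 5
Threshold: 3

1 (4/5 voted 1)


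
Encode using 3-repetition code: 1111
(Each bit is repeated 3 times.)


Each bit -> 3 copies

111111111111


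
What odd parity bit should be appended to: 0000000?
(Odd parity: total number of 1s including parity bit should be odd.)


Number of 1s in data: 0
Parity bit: 1

1


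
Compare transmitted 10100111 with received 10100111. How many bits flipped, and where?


XOR: 00000000

0 errors (received matches sent)


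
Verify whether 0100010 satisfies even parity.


Number of 1s: 2

Yes, parity is correct (2 ones)


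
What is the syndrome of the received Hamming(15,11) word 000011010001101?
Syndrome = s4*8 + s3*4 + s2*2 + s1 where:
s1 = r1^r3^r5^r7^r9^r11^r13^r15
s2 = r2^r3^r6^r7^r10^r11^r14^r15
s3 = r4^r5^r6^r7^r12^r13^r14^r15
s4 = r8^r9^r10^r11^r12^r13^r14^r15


s1=1, s2=0, s3=1, s4=0

Syndrome = 5 (error at position 5)


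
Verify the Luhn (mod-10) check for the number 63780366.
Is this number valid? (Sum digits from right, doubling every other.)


Luhn sum = 31
31 mod 10 = 1

Invalid (Luhn sum mod 10 = 1)


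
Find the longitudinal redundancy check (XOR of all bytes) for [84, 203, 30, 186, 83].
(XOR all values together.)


XOR chain: 84 ^ 203 ^ 30 ^ 186 ^ 83 = 104

104


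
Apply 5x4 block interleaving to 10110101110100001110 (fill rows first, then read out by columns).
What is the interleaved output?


Matrix:
  1011
  0101
  1101
  0000
  1110
Read columns: 10101011011000111100

10101011011000111100
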